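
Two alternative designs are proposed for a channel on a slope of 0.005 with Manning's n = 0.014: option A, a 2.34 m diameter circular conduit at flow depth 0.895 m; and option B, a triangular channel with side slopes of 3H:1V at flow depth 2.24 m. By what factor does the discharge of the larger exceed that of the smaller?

Channel A: For a circular section of diameter D = 2.34 m at depth y = 0.895 m, the central angle is θ = 2 arccos(1 − 2y/D) = 2.667 rad. Then A = (D²/8)(θ − sin θ) = 1.513 m² and P = Dθ/2 = 3.12 m. Hydraulic radius R = A/P = 1.513/3.12 = 0.4848 m. Q_A = (1/0.014)·1.513·0.4848^(2/3)·√0.005 = 4.715 m³/s.
Channel B: For a triangular section with side slope z = 3: A = zy² = 3×2.24² = 15.05 m²; P = 2y√(1+z²) = 2×2.24×3.162 = 14.17 m. Hydraulic radius R = A/P = 15.05/14.17 = 1.063 m. Q_B = (1/0.014)·15.05·1.063^(2/3)·√0.005 = 79.17 m³/s.
The larger discharge is 79.17 m³/s and the smaller is 4.715 m³/s; the ratio is 16.8.

16.8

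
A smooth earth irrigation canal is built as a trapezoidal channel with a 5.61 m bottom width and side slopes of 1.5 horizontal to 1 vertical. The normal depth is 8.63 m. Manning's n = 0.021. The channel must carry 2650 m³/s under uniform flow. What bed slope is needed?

With bottom width b = 5.61 m and side slope z = 1.5: A = (b + zy)y = (5.61 + 1.5×8.63)×8.63 = 160.1 m²; P = b + 2y√(1+z²) = 5.61 + 2×8.63×1.803 = 36.73 m.
Hydraulic radius R = A/P = 160.1/36.73 = 4.36 m.
From Manning's equation, S = [nQ / (1 A R^(2/3))]² = [0.021 × 2650 / (1 × 160.1 × 4.36^(2/3))]² = 0.017.

S = 0.017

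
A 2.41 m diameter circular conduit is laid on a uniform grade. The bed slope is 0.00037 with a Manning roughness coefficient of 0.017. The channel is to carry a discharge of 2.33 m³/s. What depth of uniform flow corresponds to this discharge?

y_n = 1.39 m

Manning's equation rearranged: A R^(2/3) = nQ / (1·√S) = 0.017 × 2.33 / (√0.00037) = 2.059.
Try y = 1.23 m: A R^(2/3) = 1.684 — short.
Try y = 1.55 m: A R^(2/3) = 2.424 — over.
Try y = 1.39 m: A R^(2/3) = 2.056 — ≈ 2.059.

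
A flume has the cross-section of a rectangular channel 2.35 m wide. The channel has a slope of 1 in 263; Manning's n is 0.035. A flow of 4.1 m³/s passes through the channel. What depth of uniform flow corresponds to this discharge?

y_n = 1.35 m

Manning's equation rearranged: A R^(2/3) = nQ / (1·√S) = 0.035 × 4.1 / (√0.003802) = 2.327.
At y = 1.68 m: A R^(2/3) = 3.087 — high.
At y = 1.35 m: A R^(2/3) = 2.327 — matches.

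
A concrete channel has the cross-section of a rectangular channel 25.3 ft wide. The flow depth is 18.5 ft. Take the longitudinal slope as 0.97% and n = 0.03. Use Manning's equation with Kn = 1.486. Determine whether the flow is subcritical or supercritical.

subcritical

Flow area A = b·y = 25.3 × 18.5 = 468.1 ft². Wetted perimeter P = b + 2y = 25.3 + 2×18.5 = 62.3 ft.
Hydraulic radius R = A/P = 468.1/62.3 = 7.513 ft.
V = (1.486/n) R^(2/3) √S = (1.486/0.03) × 7.513^(2/3) × √0.0097 = 18.71 ft/s. Hydraulic depth D_h = A/T = 468.1/25.3 = 18.5 ft.
Froude number Fr = V/√(g·D_h) = 18.71/√(32.2×18.5) = 0.767, which is less than 1, so the flow is subcritical.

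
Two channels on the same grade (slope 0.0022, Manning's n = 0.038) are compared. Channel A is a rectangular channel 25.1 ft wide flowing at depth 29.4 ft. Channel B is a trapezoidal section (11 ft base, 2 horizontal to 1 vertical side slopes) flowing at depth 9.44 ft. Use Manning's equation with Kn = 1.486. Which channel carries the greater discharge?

channel A

Channel A: Flow area A = b·y = 25.1 × 29.4 = 737.9 ft². Wetted perimeter P = b + 2y = 25.1 + 2×29.4 = 83.9 ft. Hydraulic radius R = A/P = 737.9/83.9 = 8.795 ft. Q_A = (1.486/0.038)·737.9·8.795^(2/3)·√0.0022 = 5767 ft³/s.
Channel B: With bottom width b = 11 ft and side slope z = 2: A = (b + zy)y = (11 + 2×9.44)×9.44 = 282.1 ft²; P = b + 2y√(1+z²) = 11 + 2×9.44×2.236 = 53.22 ft. Hydraulic radius R = A/P = 282.1/53.22 = 5.3 ft. Q_B = (1.486/0.038)·282.1·5.3^(2/3)·√0.0022 = 1573 ft³/s.
Q_A = 5767 ft³/s vs Q_B = 1573 ft³/s, so channel A carries more.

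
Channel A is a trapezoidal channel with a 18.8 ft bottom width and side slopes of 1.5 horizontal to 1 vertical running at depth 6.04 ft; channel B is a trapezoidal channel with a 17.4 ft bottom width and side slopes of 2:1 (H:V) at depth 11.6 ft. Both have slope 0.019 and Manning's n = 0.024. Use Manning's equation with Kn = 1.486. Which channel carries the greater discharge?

Channel A: With bottom width b = 18.8 ft and side slope z = 1.5: A = (b + zy)y = (18.8 + 1.5×6.04)×6.04 = 168.3 ft²; P = b + 2y√(1+z²) = 18.8 + 2×6.04×1.803 = 40.58 ft. Hydraulic radius R = A/P = 168.3/40.58 = 4.147 ft. Q_A = (1.486/0.024)·168.3·4.147^(2/3)·√0.019 = 3707 ft³/s.
Channel B: With bottom width b = 17.4 ft and side slope z = 2: A = (b + zy)y = (17.4 + 2×11.6)×11.6 = 471 ft²; P = b + 2y√(1+z²) = 17.4 + 2×11.6×2.236 = 69.28 ft. Hydraulic radius R = A/P = 471/69.28 = 6.798 ft. Q_B = (1.486/0.024)·471·6.798^(2/3)·√0.019 = 14420 ft³/s.
Q_A = 3707 ft³/s vs Q_B = 14420 ft³/s, so channel B carries more.

channel B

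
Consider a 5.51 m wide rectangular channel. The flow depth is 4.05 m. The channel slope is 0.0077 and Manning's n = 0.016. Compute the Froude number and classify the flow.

supercritical

Flow area A = b·y = 5.51 × 4.05 = 22.32 m². Wetted perimeter P = b + 2y = 5.51 + 2×4.05 = 13.61 m.
Hydraulic radius R = A/P = 22.32/13.61 = 1.64 m.
V = (1/n) R^(2/3) √S = (1/0.016) × 1.64^(2/3) × √0.0077 = 7.626 m/s. Hydraulic depth D_h = A/T = 22.32/5.51 = 4.05 m.
Froude number Fr = V/√(g·D_h) = 7.626/√(9.81×4.05) = 1.21, which is greater than 1, so the flow is supercritical.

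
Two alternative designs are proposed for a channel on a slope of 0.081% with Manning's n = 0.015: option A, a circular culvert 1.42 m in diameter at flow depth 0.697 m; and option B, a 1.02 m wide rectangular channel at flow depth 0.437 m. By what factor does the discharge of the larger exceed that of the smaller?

2.26

Channel A: For a circular section of diameter D = 1.42 m at depth y = 0.697 m, the central angle is θ = 2 arccos(1 − 2y/D) = 3.105 rad. Then A = (D²/8)(θ − sin θ) = 0.7734 m² and P = Dθ/2 = 2.205 m. Hydraulic radius R = A/P = 0.7734/2.205 = 0.3508 m. Q_A = (1/0.015)·0.7734·0.3508^(2/3)·√0.00081 = 0.7299 m³/s.
Channel B: Flow area A = b·y = 1.02 × 0.437 = 0.4457 m². Wetted perimeter P = b + 2y = 1.02 + 2×0.437 = 1.894 m. Hydraulic radius R = A/P = 0.4457/1.894 = 0.2353 m. Q_B = (1/0.015)·0.4457·0.2353^(2/3)·√0.00081 = 0.3224 m³/s.
The larger discharge is 0.7299 m³/s and the smaller is 0.3224 m³/s; the ratio is 2.26.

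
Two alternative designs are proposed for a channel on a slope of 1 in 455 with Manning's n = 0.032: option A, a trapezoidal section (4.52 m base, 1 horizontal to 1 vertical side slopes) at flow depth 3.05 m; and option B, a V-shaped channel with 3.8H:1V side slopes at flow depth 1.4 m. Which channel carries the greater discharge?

Channel A: With bottom width b = 4.52 m and side slope z = 1: A = (b + zy)y = (4.52 + 1×3.05)×3.05 = 23.09 m²; P = b + 2y√(1+z²) = 4.52 + 2×3.05×1.414 = 13.15 m. Hydraulic radius R = A/P = 23.09/13.15 = 1.756 m. Q_A = (1/0.032)·23.09·1.756^(2/3)·√0.002198 = 49.24 m³/s.
Channel B: For a triangular section with side slope z = 3.8: A = zy² = 3.8×1.4² = 7.448 m²; P = 2y√(1+z²) = 2×1.4×3.929 = 11 m. Hydraulic radius R = A/P = 7.448/11 = 0.677 m. Q_B = (1/0.032)·7.448·0.677^(2/3)·√0.002198 = 8.412 m³/s.
Q_A = 49.24 m³/s vs Q_B = 8.412 m³/s, so channel A carries more.

channel A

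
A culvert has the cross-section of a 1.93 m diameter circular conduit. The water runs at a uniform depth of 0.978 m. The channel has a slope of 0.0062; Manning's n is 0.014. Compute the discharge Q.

Q = 5.18 m³/s

For a circular section of diameter D = 1.93 m at depth y = 0.978 m, the central angle is θ = 2 arccos(1 − 2y/D) = 3.169 rad. Then A = (D²/8)(θ − sin θ) = 1.488 m² and P = Dθ/2 = 3.058 m.
Hydraulic radius R = A/P = 1.488/3.058 = 0.4866 m.
Manning's equation: Q = (1/n) A R^(2/3) S^(1/2) = (1/0.014) × 1.488 × 0.4866^(2/3) × 0.0062^(1/2) = 5.18 m³/s.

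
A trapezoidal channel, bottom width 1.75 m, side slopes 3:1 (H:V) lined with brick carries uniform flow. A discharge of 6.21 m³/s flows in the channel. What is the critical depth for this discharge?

y_c = 0.732 m

At critical depth, Q² T / (g A³) = 1, i.e. A³/T = Q²/g = 6.21²/9.81 = 3.931.
At y = 0.506 m: A³/T = 0.9448 — too small.
At y = 0.732 m: A³/T = 3.924 — close enough.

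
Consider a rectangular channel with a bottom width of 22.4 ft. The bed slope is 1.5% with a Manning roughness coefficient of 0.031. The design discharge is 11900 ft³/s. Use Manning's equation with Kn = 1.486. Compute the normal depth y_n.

Manning's equation rearranged: A R^(2/3) = nQ / (1.486·√S) = 0.031 × 11900 / (1.486 × √0.015) = 2027.
At y = 20.7 ft: A R^(2/3) = 1740 — too small.
At y = 26.5 ft: A R^(2/3) = 2349 — too large.
At y = 23.5 ft: A R^(2/3) = 2032 — ≈ 2027.

y_n = 23.5 ft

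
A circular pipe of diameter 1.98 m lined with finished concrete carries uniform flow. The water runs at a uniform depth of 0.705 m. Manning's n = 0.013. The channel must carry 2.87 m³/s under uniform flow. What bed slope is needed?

For a circular section of diameter D = 1.98 m at depth y = 0.705 m, the central angle is θ = 2 arccos(1 − 2y/D) = 2.558 rad. Then A = (D²/8)(θ − sin θ) = 0.9831 m² and P = Dθ/2 = 2.532 m.
Hydraulic radius R = A/P = 0.9831/2.532 = 0.3883 m.
From Manning's equation, S = [nQ / (1 A R^(2/3))]² = [0.013 × 2.87 / (1 × 0.9831 × 0.3883^(2/3))]² = 0.00508.

S = 0.00508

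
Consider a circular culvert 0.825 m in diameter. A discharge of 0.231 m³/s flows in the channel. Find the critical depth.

y_c = 0.283 m

At critical depth, Q² T / (g A³) = 1, i.e. A³/T = Q²/g = 0.231²/9.81 = 0.005439.
At y = 0.353 m: A³/T = 0.01275 — high.
At y = 0.197 m: A³/T = 0.001336 — low.
At y = 0.283 m: A³/T = 0.00545 — ≈ 0.005439.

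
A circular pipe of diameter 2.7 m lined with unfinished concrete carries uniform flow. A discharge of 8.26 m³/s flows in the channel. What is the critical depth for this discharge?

At critical depth, Q² T / (g A³) = 1, i.e. A³/T = Q²/g = 8.26²/9.81 = 6.955.
At y = 0.983 m: A³/T = 2.575 — low.
At y = 1.48 m: A³/T = 12.34 — high.
At y = 1.27 m: A³/T = 6.88 — close enough.

y_c = 1.27 m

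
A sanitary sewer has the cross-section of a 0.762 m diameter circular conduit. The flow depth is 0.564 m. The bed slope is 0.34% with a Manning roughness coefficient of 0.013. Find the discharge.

Q = 0.608 m³/s

For a circular section of diameter D = 0.762 m at depth y = 0.564 m, the central angle is θ = 2 arccos(1 − 2y/D) = 4.144 rad. Then A = (D²/8)(θ − sin θ) = 0.3619 m² and P = Dθ/2 = 1.579 m.
Hydraulic radius R = A/P = 0.3619/1.579 = 0.2292 m.
Manning's equation: Q = (1/n) A R^(2/3) S^(1/2) = (1/0.013) × 0.3619 × 0.2292^(2/3) × 0.0034^(1/2) = 0.608 m³/s.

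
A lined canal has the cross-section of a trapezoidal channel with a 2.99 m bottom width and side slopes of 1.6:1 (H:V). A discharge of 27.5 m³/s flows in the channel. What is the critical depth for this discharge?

y_c = 1.55 m

At critical depth, Q² T / (g A³) = 1, i.e. A³/T = Q²/g = 27.5²/9.81 = 77.09.
Try y = 1.86 m: A³/T = 152.8 — too large.
Try y = 1.55 m: A³/T = 76.66 — matches.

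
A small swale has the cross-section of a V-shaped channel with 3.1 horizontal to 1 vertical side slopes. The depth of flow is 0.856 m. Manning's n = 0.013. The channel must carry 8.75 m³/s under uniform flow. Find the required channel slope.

For a triangular section with side slope z = 3.1: A = zy² = 3.1×0.856² = 2.271 m²; P = 2y√(1+z²) = 2×0.856×3.257 = 5.576 m.
Hydraulic radius R = A/P = 2.271/5.576 = 0.4073 m.
From Manning's equation, S = [nQ / (1 A R^(2/3))]² = [0.013 × 8.75 / (1 × 2.271 × 0.4073^(2/3))]² = 0.00831.

S = 0.00831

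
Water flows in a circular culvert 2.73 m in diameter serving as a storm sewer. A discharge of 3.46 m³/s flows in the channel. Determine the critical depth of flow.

y_c = 0.808 m

At critical depth, Q² T / (g A³) = 1, i.e. A³/T = Q²/g = 3.46²/9.81 = 1.22.
Trying y = 0.615 m: A³/T = 0.4222 — too small.
Trying y = 1.03 m: A³/T = 3.121 — too large.
Trying y = 0.808 m: A³/T = 1.222 — close enough.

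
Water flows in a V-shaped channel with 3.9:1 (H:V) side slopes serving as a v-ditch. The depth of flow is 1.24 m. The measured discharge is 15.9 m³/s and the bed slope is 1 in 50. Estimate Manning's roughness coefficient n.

n = 0.038

For a triangular section with side slope z = 3.9: A = zy² = 3.9×1.24² = 5.997 m²; P = 2y√(1+z²) = 2×1.24×4.026 = 9.985 m.
Hydraulic radius R = A/P = 5.997/9.985 = 0.6006 m.
Rearranging Manning's equation: n = (1/Q) A R^(2/3) S^(1/2) = (1/15.9) × 5.997 × 0.6006^(2/3) × √0.02 = 0.038.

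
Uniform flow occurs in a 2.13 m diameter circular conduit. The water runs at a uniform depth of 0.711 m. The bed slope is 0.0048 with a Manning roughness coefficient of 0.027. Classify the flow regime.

subcritical

For a circular section of diameter D = 2.13 m at depth y = 0.711 m, the central angle is θ = 2 arccos(1 − 2y/D) = 2.464 rad. Then A = (D²/8)(θ − sin θ) = 1.042 m² and P = Dθ/2 = 2.624 m.
Hydraulic radius R = A/P = 1.042/2.624 = 0.397 m.
V = (1/n) R^(2/3) √S = (1/0.027) × 0.397^(2/3) × √0.0048 = 1.386 m/s. Hydraulic depth D_h = A/T = 1.042/2.009 = 0.5186 m.
Froude number Fr = V/√(g·D_h) = 1.386/√(9.81×0.5186) = 0.615, which is less than 1, so the flow is subcritical.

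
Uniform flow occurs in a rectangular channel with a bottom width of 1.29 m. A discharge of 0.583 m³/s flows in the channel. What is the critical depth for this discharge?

y_c = 0.275 m

For a rectangular channel, critical depth y_c = (q²/g)^(1/3) where q = Q/b = 0.583/1.29 = 0.4519 m²/s.
So y_c = (0.4519²/9.81)^(1/3) = 0.275 m.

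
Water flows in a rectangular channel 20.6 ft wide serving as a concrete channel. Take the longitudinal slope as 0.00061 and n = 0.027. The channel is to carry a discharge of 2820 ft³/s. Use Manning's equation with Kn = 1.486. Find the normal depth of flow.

y_n = 26.5 ft

Manning's equation rearranged: A R^(2/3) = nQ / (1.486·√S) = 0.027 × 2820 / (1.486 × √0.00061) = 2075.
Trying y = 23.3 ft: A R^(2/3) = 1780 — low.
Trying y = 29.7 ft: A R^(2/3) = 2375 — high.
Trying y = 26.5 ft: A R^(2/3) = 2076 — ≈ 2075.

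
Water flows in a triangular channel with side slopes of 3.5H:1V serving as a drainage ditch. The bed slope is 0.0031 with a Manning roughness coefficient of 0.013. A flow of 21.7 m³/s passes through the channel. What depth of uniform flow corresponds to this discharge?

y_n = 1.38 m

Manning's equation rearranged: A R^(2/3) = nQ / (1·√S) = 0.013 × 21.7 / (√0.0031) = 5.067.
At y = 1.01 m: A R^(2/3) = 2.206 — too small.
At y = 1.76 m: A R^(2/3) = 9.699 — too large.
At y = 1.38 m: A R^(2/3) = 5.07 — ≈ 5.067.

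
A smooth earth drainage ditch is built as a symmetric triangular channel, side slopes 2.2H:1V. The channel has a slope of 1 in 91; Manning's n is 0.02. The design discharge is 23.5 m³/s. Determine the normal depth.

Manning's equation rearranged: A R^(2/3) = nQ / (1·√S) = 0.02 × 23.5 / (√0.01099) = 4.484.
Trying y = 1.23 m: A R^(2/3) = 2.261 — too small.
Trying y = 1.79 m: A R^(2/3) = 6.149 — too large.
Trying y = 1.59 m: A R^(2/3) = 4.483 — close enough.

y_n = 1.59 m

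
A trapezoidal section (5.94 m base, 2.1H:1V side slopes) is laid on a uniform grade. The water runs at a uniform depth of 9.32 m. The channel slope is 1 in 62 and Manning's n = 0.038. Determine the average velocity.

V = 9.54 m/s

With bottom width b = 5.94 m and side slope z = 2.1: A = (b + zy)y = (5.94 + 2.1×9.32)×9.32 = 237.8 m²; P = b + 2y√(1+z²) = 5.94 + 2×9.32×2.326 = 49.3 m.
Hydraulic radius R = A/P = 237.8/49.3 = 4.823 m.
From Manning's equation, V = (1/n) R^(2/3) S^(1/2) = (1/0.038) × 4.823^(2/3) × 0.01613^(1/2) = 9.54 m/s.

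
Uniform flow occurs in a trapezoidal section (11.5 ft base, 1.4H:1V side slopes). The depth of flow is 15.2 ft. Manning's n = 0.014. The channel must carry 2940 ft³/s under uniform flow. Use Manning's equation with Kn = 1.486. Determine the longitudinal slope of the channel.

S = 0.000199

With bottom width b = 11.5 ft and side slope z = 1.4: A = (b + zy)y = (11.5 + 1.4×15.2)×15.2 = 498.3 ft²; P = b + 2y√(1+z²) = 11.5 + 2×15.2×1.72 = 63.8 ft.
Hydraulic radius R = A/P = 498.3/63.8 = 7.809 ft.
From Manning's equation, S = [nQ / (1.486 A R^(2/3))]² = [0.014 × 2940 / (1.486 × 498.3 × 7.809^(2/3))]² = 0.000199.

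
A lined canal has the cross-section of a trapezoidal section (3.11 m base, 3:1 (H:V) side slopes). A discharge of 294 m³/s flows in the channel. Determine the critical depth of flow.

y_c = 4.07 m

At critical depth, Q² T / (g A³) = 1, i.e. A³/T = Q²/g = 294²/9.81 = 8811.
Trying y = 5.14 m: A³/T = 25450 — too large.
Trying y = 2.93 m: A³/T = 2049 — too small.
Trying y = 4.07 m: A³/T = 8805 — ≈ 8811.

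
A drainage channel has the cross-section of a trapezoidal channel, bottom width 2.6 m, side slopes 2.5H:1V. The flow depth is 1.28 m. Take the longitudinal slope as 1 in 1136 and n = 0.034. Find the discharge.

Q = 5.5 m³/s

With bottom width b = 2.6 m and side slope z = 2.5: A = (b + zy)y = (2.6 + 2.5×1.28)×1.28 = 7.424 m²; P = b + 2y√(1+z²) = 2.6 + 2×1.28×2.693 = 9.493 m.
Hydraulic radius R = A/P = 7.424/9.493 = 0.782 m.
Manning's equation: Q = (1/n) A R^(2/3) S^(1/2) = (1/0.034) × 7.424 × 0.782^(2/3) × 0.0008803^(1/2) = 5.5 m³/s.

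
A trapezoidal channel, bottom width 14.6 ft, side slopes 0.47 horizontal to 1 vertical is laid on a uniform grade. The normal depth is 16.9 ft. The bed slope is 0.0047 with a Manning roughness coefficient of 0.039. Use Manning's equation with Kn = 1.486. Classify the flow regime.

subcritical

With bottom width b = 14.6 ft and side slope z = 0.47: A = (b + zy)y = (14.6 + 0.47×16.9)×16.9 = 381 ft²; P = b + 2y√(1+z²) = 14.6 + 2×16.9×1.105 = 51.95 ft.
Hydraulic radius R = A/P = 381/51.95 = 7.334 ft.
V = (1.486/n) R^(2/3) √S = (1.486/0.039) × 7.334^(2/3) × √0.0047 = 9.86 ft/s. Hydraulic depth D_h = A/T = 381/30.49 = 12.5 ft.
Froude number Fr = V/√(g·D_h) = 9.86/√(32.2×12.5) = 0.492, which is less than 1, so the flow is subcritical.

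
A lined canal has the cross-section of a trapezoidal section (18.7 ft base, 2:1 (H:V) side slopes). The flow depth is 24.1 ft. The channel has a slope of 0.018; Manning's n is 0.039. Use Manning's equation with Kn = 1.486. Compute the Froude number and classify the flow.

With bottom width b = 18.7 ft and side slope z = 2: A = (b + zy)y = (18.7 + 2×24.1)×24.1 = 1612 ft²; P = b + 2y√(1+z²) = 18.7 + 2×24.1×2.236 = 126.5 ft.
Hydraulic radius R = A/P = 1612/126.5 = 12.75 ft.
V = (1.486/n) R^(2/3) √S = (1.486/0.039) × 12.75^(2/3) × √0.018 = 27.9 ft/s. Hydraulic depth D_h = A/T = 1612/115.1 = 14.01 ft.
Froude number Fr = V/√(g·D_h) = 27.9/√(32.2×14.01) = 1.31, which is greater than 1, so the flow is supercritical.

supercritical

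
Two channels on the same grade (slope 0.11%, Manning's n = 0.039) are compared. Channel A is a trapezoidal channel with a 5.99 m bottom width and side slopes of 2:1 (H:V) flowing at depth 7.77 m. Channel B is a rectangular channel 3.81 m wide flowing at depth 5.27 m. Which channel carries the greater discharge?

Channel A: With bottom width b = 5.99 m and side slope z = 2: A = (b + zy)y = (5.99 + 2×7.77)×7.77 = 167.3 m²; P = b + 2y√(1+z²) = 5.99 + 2×7.77×2.236 = 40.74 m. Hydraulic radius R = A/P = 167.3/40.74 = 4.106 m. Q_A = (1/0.039)·167.3·4.106^(2/3)·√0.0011 = 364.8 m³/s.
Channel B: Flow area A = b·y = 3.81 × 5.27 = 20.08 m². Wetted perimeter P = b + 2y = 3.81 + 2×5.27 = 14.35 m. Hydraulic radius R = A/P = 20.08/14.35 = 1.399 m. Q_B = (1/0.039)·20.08·1.399^(2/3)·√0.0011 = 21.36 m³/s.
Q_A = 364.8 m³/s vs Q_B = 21.36 m³/s, so channel A carries more.

channel A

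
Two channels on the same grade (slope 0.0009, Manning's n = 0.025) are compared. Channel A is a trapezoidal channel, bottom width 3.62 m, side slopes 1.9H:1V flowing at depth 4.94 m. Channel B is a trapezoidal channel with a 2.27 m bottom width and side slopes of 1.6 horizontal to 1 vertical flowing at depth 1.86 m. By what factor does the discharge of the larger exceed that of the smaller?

Channel A: With bottom width b = 3.62 m and side slope z = 1.9: A = (b + zy)y = (3.62 + 1.9×4.94)×4.94 = 64.25 m²; P = b + 2y√(1+z²) = 3.62 + 2×4.94×2.147 = 24.83 m. Hydraulic radius R = A/P = 64.25/24.83 = 2.587 m. Q_A = (1/0.025)·64.25·2.587^(2/3)·√0.0009 = 145.3 m³/s.
Channel B: With bottom width b = 2.27 m and side slope z = 1.6: A = (b + zy)y = (2.27 + 1.6×1.86)×1.86 = 9.758 m²; P = b + 2y√(1+z²) = 2.27 + 2×1.86×1.887 = 9.289 m. Hydraulic radius R = A/P = 9.758/9.289 = 1.05 m. Q_B = (1/0.025)·9.758·1.05^(2/3)·√0.0009 = 12.1 m³/s.
The larger discharge is 145.3 m³/s and the smaller is 12.1 m³/s; the ratio is 12.

12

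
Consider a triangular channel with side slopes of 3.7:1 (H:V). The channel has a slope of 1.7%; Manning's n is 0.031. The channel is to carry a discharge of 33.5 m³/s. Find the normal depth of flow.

Manning's equation rearranged: A R^(2/3) = nQ / (1·√S) = 0.031 × 33.5 / (√0.017) = 7.965.
At y = 2.03 m: A R^(2/3) = 15.04 — high.
At y = 1.34 m: A R^(2/3) = 4.969 — low.
At y = 1.6 m: A R^(2/3) = 7.973 — ≈ 7.965.

y_n = 1.6 m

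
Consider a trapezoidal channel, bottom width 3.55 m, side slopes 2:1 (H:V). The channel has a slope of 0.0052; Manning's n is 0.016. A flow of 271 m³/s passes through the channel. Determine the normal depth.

Manning's equation rearranged: A R^(2/3) = nQ / (1·√S) = 0.016 × 271 / (√0.0052) = 60.13.
At y = 4.01 m: A R^(2/3) = 77.52 — high.
At y = 2.92 m: A R^(2/3) = 38.3 — low.
At y = 3.58 m: A R^(2/3) = 60.05 — close enough.

y_n = 3.58 m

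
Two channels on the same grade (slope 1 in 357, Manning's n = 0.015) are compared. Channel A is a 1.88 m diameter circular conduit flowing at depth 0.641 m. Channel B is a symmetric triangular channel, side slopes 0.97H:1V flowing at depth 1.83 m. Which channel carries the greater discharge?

channel B

Channel A: For a circular section of diameter D = 1.88 m at depth y = 0.641 m, the central angle is θ = 2 arccos(1 − 2y/D) = 2.494 rad. Then A = (D²/8)(θ − sin θ) = 0.8355 m² and P = Dθ/2 = 2.345 m. Hydraulic radius R = A/P = 0.8355/2.345 = 0.3563 m. Q_A = (1/0.015)·0.8355·0.3563^(2/3)·√0.002801 = 1.482 m³/s.
Channel B: For a triangular section with side slope z = 0.97: A = zy² = 0.97×1.83² = 3.248 m²; P = 2y√(1+z²) = 2×1.83×1.393 = 5.099 m. Hydraulic radius R = A/P = 3.248/5.099 = 0.6371 m. Q_B = (1/0.015)·3.248·0.6371^(2/3)·√0.002801 = 8.486 m³/s.
Q_A = 1.482 m³/s vs Q_B = 8.486 m³/s, so channel B carries more.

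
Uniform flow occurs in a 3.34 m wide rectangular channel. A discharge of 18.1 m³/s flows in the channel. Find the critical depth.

For a rectangular channel, critical depth y_c = (q²/g)^(1/3) where q = Q/b = 18.1/3.34 = 5.419 m²/s.
So y_c = (5.419²/9.81)^(1/3) = 1.44 m.

y_c = 1.44 m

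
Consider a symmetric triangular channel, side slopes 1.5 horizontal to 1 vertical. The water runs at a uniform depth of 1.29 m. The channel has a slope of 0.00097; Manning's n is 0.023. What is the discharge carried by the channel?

For a triangular section with side slope z = 1.5: A = zy² = 1.5×1.29² = 2.496 m²; P = 2y√(1+z²) = 2×1.29×1.803 = 4.651 m.
Hydraulic radius R = A/P = 2.496/4.651 = 0.5367 m.
Manning's equation: Q = (1/n) A R^(2/3) S^(1/2) = (1/0.023) × 2.496 × 0.5367^(2/3) × 0.00097^(1/2) = 2.23 m³/s.

Q = 2.23 m³/s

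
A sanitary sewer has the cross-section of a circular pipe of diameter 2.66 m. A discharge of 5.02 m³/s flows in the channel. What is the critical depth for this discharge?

At critical depth, Q² T / (g A³) = 1, i.e. A³/T = Q²/g = 5.02²/9.81 = 2.569.
At y = 0.685 m: A³/T = 0.6248 — short.
At y = 1.08 m: A³/T = 3.634 — over.
At y = 0.987 m: A³/T = 2.571 — ≈ 2.569.

y_c = 0.987 m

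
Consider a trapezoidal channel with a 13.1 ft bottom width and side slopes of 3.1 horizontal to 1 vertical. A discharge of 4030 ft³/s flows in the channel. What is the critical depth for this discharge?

At critical depth, Q² T / (g A³) = 1, i.e. A³/T = Q²/g = 4030²/32.2 = 504400.
Trying y = 10.2 ft: A³/T = 1243000 — too large.
Trying y = 7.14 ft: A³/T = 277500 — too small.
Trying y = 8.25 ft: A³/T = 505600 — close enough.

y_c = 8.25 ft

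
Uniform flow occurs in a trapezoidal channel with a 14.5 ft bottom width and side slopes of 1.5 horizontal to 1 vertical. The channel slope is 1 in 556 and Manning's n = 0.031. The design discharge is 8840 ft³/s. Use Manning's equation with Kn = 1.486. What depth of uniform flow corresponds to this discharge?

y_n = 20.3 ft

Manning's equation rearranged: A R^(2/3) = nQ / (1.486·√S) = 0.031 × 8840 / (1.486 × √0.001799) = 4348.
Trying y = 17.5 ft: A R^(2/3) = 3129 — too small.
Trying y = 24 ft: A R^(2/3) = 6351 — too large.
Trying y = 20.3 ft: A R^(2/3) = 4349 — close enough.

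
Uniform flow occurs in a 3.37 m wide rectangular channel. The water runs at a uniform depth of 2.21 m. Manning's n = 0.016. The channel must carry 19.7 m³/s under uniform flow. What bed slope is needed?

Flow area A = b·y = 3.37 × 2.21 = 7.448 m². Wetted perimeter P = b + 2y = 3.37 + 2×2.21 = 7.79 m.
Hydraulic radius R = A/P = 7.448/7.79 = 0.9561 m.
From Manning's equation, S = [nQ / (1 A R^(2/3))]² = [0.016 × 19.7 / (1 × 7.448 × 0.9561^(2/3))]² = 0.0019.

S = 0.0019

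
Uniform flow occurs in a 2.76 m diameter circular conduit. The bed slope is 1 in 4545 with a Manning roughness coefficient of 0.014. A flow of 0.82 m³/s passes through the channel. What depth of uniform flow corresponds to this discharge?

Manning's equation rearranged: A R^(2/3) = nQ / (1·√S) = 0.014 × 0.82 / (√0.00022) = 0.7739.
Trying y = 0.659 m: A R^(2/3) = 0.5841 — short.
Trying y = 0.899 m: A R^(2/3) = 1.072 — over.
Trying y = 0.76 m: A R^(2/3) = 0.7742 — matches.

y_n = 0.76 m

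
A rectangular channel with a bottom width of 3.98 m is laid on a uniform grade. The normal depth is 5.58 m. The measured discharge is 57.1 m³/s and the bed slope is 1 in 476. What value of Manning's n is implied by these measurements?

n = 0.023

Flow area A = b·y = 3.98 × 5.58 = 22.21 m². Wetted perimeter P = b + 2y = 3.98 + 2×5.58 = 15.14 m.
Hydraulic radius R = A/P = 22.21/15.14 = 1.467 m.
Rearranging Manning's equation: n = (1/Q) A R^(2/3) S^(1/2) = (1/57.1) × 22.21 × 1.467^(2/3) × √0.002101 = 0.023.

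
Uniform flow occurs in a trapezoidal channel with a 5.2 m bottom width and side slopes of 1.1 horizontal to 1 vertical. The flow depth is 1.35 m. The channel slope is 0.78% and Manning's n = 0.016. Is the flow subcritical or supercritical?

supercritical

With bottom width b = 5.2 m and side slope z = 1.1: A = (b + zy)y = (5.2 + 1.1×1.35)×1.35 = 9.025 m²; P = b + 2y√(1+z²) = 5.2 + 2×1.35×1.487 = 9.214 m.
Hydraulic radius R = A/P = 9.025/9.214 = 0.9795 m.
V = (1/n) R^(2/3) √S = (1/0.016) × 0.9795^(2/3) × √0.0078 = 5.444 m/s. Hydraulic depth D_h = A/T = 9.025/8.17 = 1.105 m.
Froude number Fr = V/√(g·D_h) = 5.444/√(9.81×1.105) = 1.65, which is greater than 1, so the flow is supercritical.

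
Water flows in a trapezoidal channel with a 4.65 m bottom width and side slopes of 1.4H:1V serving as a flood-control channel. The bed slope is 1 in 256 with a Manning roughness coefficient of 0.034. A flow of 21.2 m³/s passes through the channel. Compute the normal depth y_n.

y_n = 1.59 m

Manning's equation rearranged: A R^(2/3) = nQ / (1·√S) = 0.034 × 21.2 / (√0.003906) = 11.53.
At y = 1.95 m: A R^(2/3) = 16.85 — too large.
At y = 1.43 m: A R^(2/3) = 9.474 — too small.
At y = 1.59 m: A R^(2/3) = 11.51 — close enough.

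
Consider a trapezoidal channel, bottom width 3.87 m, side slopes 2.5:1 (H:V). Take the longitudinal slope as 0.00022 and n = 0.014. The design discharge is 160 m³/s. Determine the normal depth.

Manning's equation rearranged: A R^(2/3) = nQ / (1·√S) = 0.014 × 160 / (√0.00022) = 151.
Try y = 6.14 m: A R^(2/3) = 256 — high.
Try y = 4.31 m: A R^(2/3) = 111 — low.
Try y = 4.92 m: A R^(2/3) = 151.2 — ≈ 151.

y_n = 4.92 m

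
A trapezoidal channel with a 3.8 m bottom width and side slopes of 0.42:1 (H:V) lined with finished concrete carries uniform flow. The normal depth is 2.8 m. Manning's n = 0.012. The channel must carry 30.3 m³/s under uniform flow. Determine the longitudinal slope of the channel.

With bottom width b = 3.8 m and side slope z = 0.42: A = (b + zy)y = (3.8 + 0.42×2.8)×2.8 = 13.93 m²; P = b + 2y√(1+z²) = 3.8 + 2×2.8×1.085 = 9.874 m.
Hydraulic radius R = A/P = 13.93/9.874 = 1.411 m.
From Manning's equation, S = [nQ / (1 A R^(2/3))]² = [0.012 × 30.3 / (1 × 13.93 × 1.411^(2/3))]² = 0.00043.

S = 0.00043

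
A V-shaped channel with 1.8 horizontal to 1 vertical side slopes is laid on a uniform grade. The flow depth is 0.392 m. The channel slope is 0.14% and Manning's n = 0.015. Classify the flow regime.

subcritical

For a triangular section with side slope z = 1.8: A = zy² = 1.8×0.392² = 0.2766 m²; P = 2y√(1+z²) = 2×0.392×2.059 = 1.614 m.
Hydraulic radius R = A/P = 0.2766/1.614 = 0.1713 m.
V = (1/n) R^(2/3) √S = (1/0.015) × 0.1713^(2/3) × √0.0014 = 0.7695 m/s. Hydraulic depth D_h = A/T = 0.2766/1.411 = 0.196 m.
Froude number Fr = V/√(g·D_h) = 0.7695/√(9.81×0.196) = 0.555, which is less than 1, so the flow is subcritical.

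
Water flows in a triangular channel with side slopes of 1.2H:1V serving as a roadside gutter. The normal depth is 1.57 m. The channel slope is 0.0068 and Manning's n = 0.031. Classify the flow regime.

For a triangular section with side slope z = 1.2: A = zy² = 1.2×1.57² = 2.958 m²; P = 2y√(1+z²) = 2×1.57×1.562 = 4.905 m.
Hydraulic radius R = A/P = 2.958/4.905 = 0.6031 m.
V = (1/n) R^(2/3) √S = (1/0.031) × 0.6031^(2/3) × √0.0068 = 1.899 m/s. Hydraulic depth D_h = A/T = 2.958/3.768 = 0.785 m.
Froude number Fr = V/√(g·D_h) = 1.899/√(9.81×0.785) = 0.684, which is less than 1, so the flow is subcritical.

subcritical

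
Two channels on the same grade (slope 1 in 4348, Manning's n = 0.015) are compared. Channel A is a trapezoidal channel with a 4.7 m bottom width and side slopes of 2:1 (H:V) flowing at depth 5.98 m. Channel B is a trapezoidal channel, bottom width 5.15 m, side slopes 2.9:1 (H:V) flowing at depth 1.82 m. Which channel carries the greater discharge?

channel A

Channel A: With bottom width b = 4.7 m and side slope z = 2: A = (b + zy)y = (4.7 + 2×5.98)×5.98 = 99.63 m²; P = b + 2y√(1+z²) = 4.7 + 2×5.98×2.236 = 31.44 m. Hydraulic radius R = A/P = 99.63/31.44 = 3.168 m. Q_A = (1/0.015)·99.63·3.168^(2/3)·√0.00023 = 217.3 m³/s.
Channel B: With bottom width b = 5.15 m and side slope z = 2.9: A = (b + zy)y = (5.15 + 2.9×1.82)×1.82 = 18.98 m²; P = b + 2y√(1+z²) = 5.15 + 2×1.82×3.068 = 16.32 m. Hydraulic radius R = A/P = 18.98/16.32 = 1.163 m. Q_B = (1/0.015)·18.98·1.163^(2/3)·√0.00023 = 21.22 m³/s.
Q_A = 217.3 m³/s vs Q_B = 21.22 m³/s, so channel A carries more.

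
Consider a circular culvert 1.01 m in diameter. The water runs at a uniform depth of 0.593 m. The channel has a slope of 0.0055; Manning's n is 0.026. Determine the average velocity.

For a circular section of diameter D = 1.01 m at depth y = 0.593 m, the central angle is θ = 2 arccos(1 − 2y/D) = 3.492 rad. Then A = (D²/8)(θ − sin θ) = 0.489 m² and P = Dθ/2 = 1.763 m.
Hydraulic radius R = A/P = 0.489/1.763 = 0.2773 m.
From Manning's equation, V = (1/n) R^(2/3) S^(1/2) = (1/0.026) × 0.2773^(2/3) × 0.0055^(1/2) = 1.21 m/s.

V = 1.21 m/s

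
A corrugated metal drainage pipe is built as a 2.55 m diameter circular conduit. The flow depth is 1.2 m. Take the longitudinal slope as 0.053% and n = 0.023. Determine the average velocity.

For a circular section of diameter D = 2.55 m at depth y = 1.2 m, the central angle is θ = 2 arccos(1 − 2y/D) = 3.024 rad. Then A = (D²/8)(θ − sin θ) = 2.362 m² and P = Dθ/2 = 3.855 m.
Hydraulic radius R = A/P = 2.362/3.855 = 0.6127 m.
From Manning's equation, V = (1/n) R^(2/3) S^(1/2) = (1/0.023) × 0.6127^(2/3) × 0.00053^(1/2) = 0.722 m/s.

V = 0.722 m/s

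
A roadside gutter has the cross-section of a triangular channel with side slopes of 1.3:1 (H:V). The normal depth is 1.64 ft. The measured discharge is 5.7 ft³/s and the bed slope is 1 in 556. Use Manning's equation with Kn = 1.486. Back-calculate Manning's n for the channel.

For a triangular section with side slope z = 1.3: A = zy² = 1.3×1.64² = 3.496 ft²; P = 2y√(1+z²) = 2×1.64×1.64 = 5.38 ft.
Hydraulic radius R = A/P = 3.496/5.38 = 0.65 ft.
Rearranging Manning's equation: n = (1.486/Q) A R^(2/3) S^(1/2) = (1.486/5.7) × 3.496 × 0.65^(2/3) × √0.001799 = 0.029.

n = 0.029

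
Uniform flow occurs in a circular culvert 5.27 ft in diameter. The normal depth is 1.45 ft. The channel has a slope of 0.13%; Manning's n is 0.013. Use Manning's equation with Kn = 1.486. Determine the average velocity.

V = 3.66 ft/s

For a circular section of diameter D = 5.27 ft at depth y = 1.45 ft, the central angle is θ = 2 arccos(1 − 2y/D) = 2.209 rad. Then A = (D²/8)(θ − sin θ) = 4.879 ft² and P = Dθ/2 = 5.82 ft.
Hydraulic radius R = A/P = 4.879/5.82 = 0.8383 ft.
From Manning's equation, V = (1.486/n) R^(2/3) S^(1/2) = (1.486/0.013) × 0.8383^(2/3) × 0.0013^(1/2) = 3.66 ft/s.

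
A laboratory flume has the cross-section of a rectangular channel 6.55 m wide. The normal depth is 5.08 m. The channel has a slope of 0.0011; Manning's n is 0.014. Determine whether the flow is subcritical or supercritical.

Flow area A = b·y = 6.55 × 5.08 = 33.27 m². Wetted perimeter P = b + 2y = 6.55 + 2×5.08 = 16.71 m.
Hydraulic radius R = A/P = 33.27/16.71 = 1.991 m.
V = (1/n) R^(2/3) √S = (1/0.014) × 1.991^(2/3) × √0.0011 = 3.75 m/s. Hydraulic depth D_h = A/T = 33.27/6.55 = 5.08 m.
Froude number Fr = V/√(g·D_h) = 3.75/√(9.81×5.08) = 0.531, which is less than 1, so the flow is subcritical.

subcritical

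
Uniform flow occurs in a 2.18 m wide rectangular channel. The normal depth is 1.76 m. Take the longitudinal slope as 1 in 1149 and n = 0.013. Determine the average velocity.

Flow area A = b·y = 2.18 × 1.76 = 3.837 m². Wetted perimeter P = b + 2y = 2.18 + 2×1.76 = 5.7 m.
Hydraulic radius R = A/P = 3.837/5.7 = 0.6731 m.
From Manning's equation, V = (1/n) R^(2/3) S^(1/2) = (1/0.013) × 0.6731^(2/3) × 0.0008703^(1/2) = 1.74 m/s.

V = 1.74 m/s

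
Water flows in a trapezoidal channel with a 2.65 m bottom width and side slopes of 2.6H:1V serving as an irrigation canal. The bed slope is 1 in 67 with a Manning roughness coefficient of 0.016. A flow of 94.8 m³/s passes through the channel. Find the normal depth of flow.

Manning's equation rearranged: A R^(2/3) = nQ / (1·√S) = 0.016 × 94.8 / (√0.01493) = 12.42.
At y = 1.29 m: A R^(2/3) = 6.604 — short.
At y = 2.04 m: A R^(2/3) = 17.89 — over.
At y = 1.73 m: A R^(2/3) = 12.42 — ≈ 12.42.

y_n = 1.73 m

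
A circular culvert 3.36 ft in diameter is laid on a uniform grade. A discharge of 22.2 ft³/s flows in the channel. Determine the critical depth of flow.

y_c = 1.46 ft

At critical depth, Q² T / (g A³) = 1, i.e. A³/T = Q²/g = 22.2²/32.2 = 15.31.
Try y = 1.21 ft: A³/T = 7.367 — short.
Try y = 1.46 ft: A³/T = 15.16 — matches.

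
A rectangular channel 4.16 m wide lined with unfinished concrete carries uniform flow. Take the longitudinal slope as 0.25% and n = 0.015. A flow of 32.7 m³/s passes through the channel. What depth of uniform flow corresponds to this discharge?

Manning's equation rearranged: A R^(2/3) = nQ / (1·√S) = 0.015 × 32.7 / (√0.0025) = 9.81.
At y = 1.99 m: A R^(2/3) = 8.372 — too small.
At y = 2.57 m: A R^(2/3) = 11.73 — too large.
At y = 2.24 m: A R^(2/3) = 9.8 — close enough.

y_n = 2.24 m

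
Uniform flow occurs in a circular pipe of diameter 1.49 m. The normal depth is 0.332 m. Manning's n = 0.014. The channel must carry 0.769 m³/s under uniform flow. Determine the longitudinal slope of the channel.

S = 0.012

For a circular section of diameter D = 1.49 m at depth y = 0.332 m, the central angle is θ = 2 arccos(1 − 2y/D) = 1.966 rad. Then A = (D²/8)(θ − sin θ) = 0.2896 m² and P = Dθ/2 = 1.465 m.
Hydraulic radius R = A/P = 0.2896/1.465 = 0.1977 m.
From Manning's equation, S = [nQ / (1 A R^(2/3))]² = [0.014 × 0.769 / (1 × 0.2896 × 0.1977^(2/3))]² = 0.012.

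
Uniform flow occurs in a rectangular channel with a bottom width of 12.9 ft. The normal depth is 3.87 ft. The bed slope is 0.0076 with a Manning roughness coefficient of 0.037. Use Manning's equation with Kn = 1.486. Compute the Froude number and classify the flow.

Flow area A = b·y = 12.9 × 3.87 = 49.92 ft². Wetted perimeter P = b + 2y = 12.9 + 2×3.87 = 20.64 ft.
Hydraulic radius R = A/P = 49.92/20.64 = 2.419 ft.
V = (1.486/n) R^(2/3) √S = (1.486/0.037) × 2.419^(2/3) × √0.0076 = 6.309 ft/s. Hydraulic depth D_h = A/T = 49.92/12.9 = 3.87 ft.
Froude number Fr = V/√(g·D_h) = 6.309/√(32.2×3.87) = 0.565, which is less than 1, so the flow is subcritical.

subcritical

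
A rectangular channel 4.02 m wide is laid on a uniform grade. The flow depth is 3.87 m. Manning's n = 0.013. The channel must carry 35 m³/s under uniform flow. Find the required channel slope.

Flow area A = b·y = 4.02 × 3.87 = 15.56 m². Wetted perimeter P = b + 2y = 4.02 + 2×3.87 = 11.76 m.
Hydraulic radius R = A/P = 15.56/11.76 = 1.323 m.
From Manning's equation, S = [nQ / (1 A R^(2/3))]² = [0.013 × 35 / (1 × 15.56 × 1.323^(2/3))]² = 0.000589.

S = 0.000589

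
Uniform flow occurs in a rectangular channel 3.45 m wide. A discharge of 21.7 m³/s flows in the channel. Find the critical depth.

y_c = 1.59 m

For a rectangular channel, critical depth y_c = (q²/g)^(1/3) where q = Q/b = 21.7/3.45 = 6.29 m²/s.
So y_c = (6.29²/9.81)^(1/3) = 1.59 m.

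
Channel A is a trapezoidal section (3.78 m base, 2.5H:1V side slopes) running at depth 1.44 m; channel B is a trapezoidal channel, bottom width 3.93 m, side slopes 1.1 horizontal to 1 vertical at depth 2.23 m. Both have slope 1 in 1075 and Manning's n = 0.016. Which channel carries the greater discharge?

Channel A: With bottom width b = 3.78 m and side slope z = 2.5: A = (b + zy)y = (3.78 + 2.5×1.44)×1.44 = 10.63 m²; P = b + 2y√(1+z²) = 3.78 + 2×1.44×2.693 = 11.53 m. Hydraulic radius R = A/P = 10.63/11.53 = 0.9213 m. Q_A = (1/0.016)·10.63·0.9213^(2/3)·√0.0009302 = 19.18 m³/s.
Channel B: With bottom width b = 3.93 m and side slope z = 1.1: A = (b + zy)y = (3.93 + 1.1×2.23)×2.23 = 14.23 m²; P = b + 2y√(1+z²) = 3.93 + 2×2.23×1.487 = 10.56 m. Hydraulic radius R = A/P = 14.23/10.56 = 1.348 m. Q_B = (1/0.016)·14.23·1.348^(2/3)·√0.0009302 = 33.11 m³/s.
Q_A = 19.18 m³/s vs Q_B = 33.11 m³/s, so channel B carries more.

channel B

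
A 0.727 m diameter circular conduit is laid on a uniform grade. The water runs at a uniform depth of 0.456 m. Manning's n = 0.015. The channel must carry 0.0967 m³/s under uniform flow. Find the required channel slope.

S = 0.00023

For a circular section of diameter D = 0.727 m at depth y = 0.456 m, the central angle is θ = 2 arccos(1 − 2y/D) = 3.656 rad. Then A = (D²/8)(θ − sin θ) = 0.2741 m² and P = Dθ/2 = 1.329 m.
Hydraulic radius R = A/P = 0.2741/1.329 = 0.2062 m.
From Manning's equation, S = [nQ / (1 A R^(2/3))]² = [0.015 × 0.0967 / (1 × 0.2741 × 0.2062^(2/3))]² = 0.00023.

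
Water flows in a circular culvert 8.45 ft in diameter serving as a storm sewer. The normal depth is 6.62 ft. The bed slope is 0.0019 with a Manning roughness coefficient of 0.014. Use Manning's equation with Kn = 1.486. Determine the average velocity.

For a circular section of diameter D = 8.45 ft at depth y = 6.62 ft, the central angle is θ = 2 arccos(1 − 2y/D) = 4.347 rad. Then A = (D²/8)(θ − sin θ) = 47.13 ft² and P = Dθ/2 = 18.37 ft.
Hydraulic radius R = A/P = 47.13/18.37 = 2.566 ft.
From Manning's equation, V = (1.486/n) R^(2/3) S^(1/2) = (1.486/0.014) × 2.566^(2/3) × 0.0019^(1/2) = 8.67 ft/s.

V = 8.67 ft/s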